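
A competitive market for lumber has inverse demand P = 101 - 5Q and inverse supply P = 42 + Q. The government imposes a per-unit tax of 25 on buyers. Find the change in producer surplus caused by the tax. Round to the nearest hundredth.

-32.29

Without the tax, 101 - 5Q = 42 + Q so Q* = 9.8333 and P* = 51.8333.
A tax on buyers shifts demand down by 25: (101 - 25) - 5Q = 42 + Q, so Q_t = 5.6667. Buyers pay P_b = 72.6667; sellers receive P_s = P_b - 25 = 47.6667.
PS falls from (1/2)(9.8333)(9.8333) = 48.3472 to (1/2)(5.6667)(5.6667) = 16.0556, a change of -32.2917.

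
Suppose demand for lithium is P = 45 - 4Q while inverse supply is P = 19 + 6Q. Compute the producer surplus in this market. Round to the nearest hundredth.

Set 45 - 4Q = 19 + 6Q, which gives 26 = 10Q, so Q* = 2.6 and P* = 45 - 4(2.6) = 34.6.
The supply curve's price intercept is 19, so PS = (1/2)(Q*)(P* - 19) = (1/2)(2.6)(15.6) = 20.28.

20.28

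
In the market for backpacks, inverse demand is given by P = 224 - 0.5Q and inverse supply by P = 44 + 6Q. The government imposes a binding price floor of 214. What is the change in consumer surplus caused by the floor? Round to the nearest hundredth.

-91.72

Free-market equilibrium: 224 - 0.5Q = 44 + 6Q gives Q* = 27.6923, P* = 210.1538.
At the floor price 214, quantity demanded is (224 - 214)/0.5 = 20; demand is the short side, so Q = 20 trades at P = 214.
CS goes from (1/2)(27.6923)(13.8462) = 191.716 to 100 (computed as (224 - 214)(20) - (1/2)(0.5)(20)^2), a change of -91.716.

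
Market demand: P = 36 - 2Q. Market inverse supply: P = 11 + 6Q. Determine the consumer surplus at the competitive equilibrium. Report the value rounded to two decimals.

Equilibrium: 36 - 2Q = 11 + 6Q, so Q* = 3.125 and P* = 29.75.
The demand choke price is 36, so CS = (1/2)(Q*)(36 - P*) = (1/2)(3.125)(6.25) = 9.7656.

9.77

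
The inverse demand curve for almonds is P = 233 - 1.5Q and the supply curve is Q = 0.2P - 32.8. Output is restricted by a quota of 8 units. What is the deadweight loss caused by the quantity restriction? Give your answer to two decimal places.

Rewriting supply in inverse form: P = 164 + 5Q.
Unrestricted equilibrium: Q* = (233 - 164)/(1.5 + 5) = 10.6154.
At Q = 8 the demand price is 233 - 1.5(8) = 221 and the supply price is 164 + 5(8) = 204.
Deadweight loss is the triangle between the curves from 8 to 10.6154: (1/2)(221 - 204)(10.6154 - 8) = 22.2308.

22.23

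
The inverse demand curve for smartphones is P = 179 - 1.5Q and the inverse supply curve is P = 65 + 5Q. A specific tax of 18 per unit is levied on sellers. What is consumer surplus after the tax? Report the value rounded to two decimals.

163.60

Without the tax, 179 - 1.5Q = 65 + 5Q so Q* = 17.5385 and P* = 152.6923.
A tax on sellers shifts supply up by 18: 179 - 1.5Q = 65 + 5Q + 18, so Q_t = 14.7692. Buyers pay P_b = 156.8462; sellers receive P_s = P_b - 18 = 138.8462.
Consumer surplus is the triangle under demand above P_b: (1/2)(14.7692)(179 - 156.8462) = 163.5976.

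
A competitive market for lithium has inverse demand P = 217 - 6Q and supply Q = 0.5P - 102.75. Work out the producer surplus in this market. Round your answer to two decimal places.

2.07

Rewriting supply in inverse form: P = 205.5 + 2Q.
Equilibrium: 217 - 6Q = 205.5 + 2Q, so Q* = 1.4375 and P* = 208.375.
Producer surplus is the triangle above supply below P*: (1/2)(1.4375)(208.375 - 205.5) = (1/2)(1.4375)(2.875) = 2.0664.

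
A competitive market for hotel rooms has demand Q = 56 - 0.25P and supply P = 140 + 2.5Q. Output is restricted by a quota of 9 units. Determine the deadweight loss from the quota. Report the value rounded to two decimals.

50.02

Rewriting demand in inverse form: P = 224 - 4Q.
Without the quota, 224 - 4Q = 140 + 2.5Q gives Q* = 12.9231.
At Q = 9 the demand price is 224 - 4(9) = 188 and the supply price is 140 + 2.5(9) = 162.5.
Deadweight loss is the triangle between the curves from 9 to 12.9231: (1/2)(188 - 162.5)(12.9231 - 9) = 50.0192.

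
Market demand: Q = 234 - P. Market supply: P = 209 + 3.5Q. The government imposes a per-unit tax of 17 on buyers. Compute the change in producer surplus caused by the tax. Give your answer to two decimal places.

-48.48

Rewriting demand in inverse form: P = 234 - Q.
Without the tax, 234 - Q = 209 + 3.5Q so Q* = 5.5556 and P* = 228.4444.
With the tax, buyers' net willingness to pay falls by 17: (234 - 17) - Q = 209 + 3.5Q, so Q_t = 1.7778. Buyers pay P_b = 232.2222; sellers receive P_s = P_b - 17 = 215.2222.
Producers lose the trapezoid between P_s and P* out to Q_t plus the triangle from Q_t to Q*: change in PS = 5.5309 - 54.0123 = -48.4815.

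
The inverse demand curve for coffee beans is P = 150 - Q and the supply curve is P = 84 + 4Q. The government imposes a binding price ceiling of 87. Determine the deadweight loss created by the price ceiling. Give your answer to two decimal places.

387.51

Without the control, 150 - Q = 84 + 4Q so Q* = 13.2 and P* = 136.8.
At the ceiling price 87, quantity supplied is (87 - 84)/4 = 0.75; supply is the short side, so Q = 0.75 trades at P = 87.
At Q = 0.75 the demand price is 149.25 and the supply price is 87. Deadweight loss is the triangle between the curves from 0.75 to 13.2: (1/2)(149.25 - 87)(13.2 - 0.75) = 387.5063.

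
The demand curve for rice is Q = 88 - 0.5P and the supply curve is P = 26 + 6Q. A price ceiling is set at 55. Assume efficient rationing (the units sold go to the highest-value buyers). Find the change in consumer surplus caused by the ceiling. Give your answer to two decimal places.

Rewriting demand in inverse form: P = 176 - 2Q.
Free-market equilibrium: 176 - 2Q = 26 + 6Q gives Q* = 18.75, P* = 138.5.
At the ceiling price 55, quantity supplied is (55 - 26)/6 = 4.8333; supply is the short side, so Q = 4.8333 trades at P = 55.
CS goes from (1/2)(18.75)(37.5) = 351.5625 to 561.4722 (computed as (176 - 55)(4.8333) - (1/2)(2)(4.8333)^2), a change of 209.9097.

209.91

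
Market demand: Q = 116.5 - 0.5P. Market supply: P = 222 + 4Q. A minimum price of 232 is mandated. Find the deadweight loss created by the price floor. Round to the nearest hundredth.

Rewriting demand in inverse form: P = 233 - 2Q.
Without the control, 233 - 2Q = 222 + 4Q so Q* = 1.8333 and P* = 229.3333.
At the floor price 232, quantity demanded is (233 - 232)/2 = 0.5; demand is the short side, so Q = 0.5 trades at P = 232.
At Q = 0.5 the demand price is 232 and the supply price is 224. Deadweight loss is the triangle between the curves from 0.5 to 1.8333: (1/2)(232 - 224)(1.8333 - 0.5) = 5.3333.

5.33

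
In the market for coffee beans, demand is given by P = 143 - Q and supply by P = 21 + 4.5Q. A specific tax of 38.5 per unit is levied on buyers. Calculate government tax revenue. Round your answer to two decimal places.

584.50

Pre-tax equilibrium: 143 - Q = 21 + 4.5Q gives Q* = 22.1818, P* = 120.8182.
With the tax, buyers' net willingness to pay falls by 38.5: (143 - 38.5) - Q = 21 + 4.5Q, so Q_t = 15.1818. Buyers pay P_b = 127.8182; sellers receive P_s = P_b - 38.5 = 89.3182.
Revenue is the tax times quantity traded: 38.5 x 15.1818 = 584.5.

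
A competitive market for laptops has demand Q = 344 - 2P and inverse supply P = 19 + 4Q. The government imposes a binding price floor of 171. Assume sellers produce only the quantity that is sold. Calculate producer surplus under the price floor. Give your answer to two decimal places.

296.00

Rewriting demand in inverse form: P = 172 - 0.5Q.
Free-market equilibrium: 172 - 0.5Q = 19 + 4Q gives Q* = 34, P* = 155.
At the floor price 171, quantity demanded is (172 - 171)/0.5 = 2; demand is the short side, so Q = 2 trades at P = 171.
The supply price at Q = 2 is 27. PS is the trapezoid between 171 and supply over [0, 2]: (1/2)[(171 - 19) + (171 - 27)](2) = 296.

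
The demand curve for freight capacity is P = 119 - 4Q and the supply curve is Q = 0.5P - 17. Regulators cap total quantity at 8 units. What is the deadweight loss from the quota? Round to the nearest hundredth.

Rewriting supply in inverse form: P = 34 + 2Q.
Without the quota, 119 - 4Q = 34 + 2Q gives Q* = 14.1667.
At Q = 8 the demand price is 119 - 4(8) = 87 and the supply price is 34 + 2(8) = 50.
Deadweight loss is the triangle between the curves from 8 to 14.1667: (1/2)(87 - 50)(14.1667 - 8) = 114.0833.

114.08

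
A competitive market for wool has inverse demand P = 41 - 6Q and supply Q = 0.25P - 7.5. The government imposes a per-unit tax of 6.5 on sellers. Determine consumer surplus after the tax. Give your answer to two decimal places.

Rewriting supply in inverse form: P = 30 + 4Q.
Without the tax, 41 - 6Q = 30 + 4Q so Q* = 1.1 and P* = 34.4.
A tax on sellers shifts supply up by 6.5: 41 - 6Q = 30 + 4Q + 6.5, so Q_t = 0.45. Buyers pay P_b = 38.3; sellers receive P_s = P_b - 6.5 = 31.8.
CS = (1/2)(Q_t)(41 - P_b) = (1/2)(0.45)(2.7) = 0.6075.

0.61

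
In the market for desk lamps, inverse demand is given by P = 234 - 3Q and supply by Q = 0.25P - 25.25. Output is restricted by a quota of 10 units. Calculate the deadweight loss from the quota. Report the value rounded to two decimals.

283.50

Rewriting supply in inverse form: P = 101 + 4Q.
Without the quota, 234 - 3Q = 101 + 4Q gives Q* = 19.
At Q = 10 the demand price is 234 - 3(10) = 204 and the supply price is 101 + 4(10) = 141.
DWL = (1/2)(gap between curves at 10) x (Q* - 10) = (1/2)(63)(9) = 283.5.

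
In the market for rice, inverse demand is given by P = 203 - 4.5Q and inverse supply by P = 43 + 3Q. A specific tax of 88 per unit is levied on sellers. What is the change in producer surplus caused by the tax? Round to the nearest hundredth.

-544.43

Without the tax, 203 - 4.5Q = 43 + 3Q so Q* = 21.3333 and P* = 107.
With the tax, sellers need 88 more per unit: 203 - 4.5Q = 43 + 3Q + 88, so Q_t = 9.6. Buyers pay P_b = 159.8; sellers receive P_s = P_b - 88 = 71.8.
Producers lose the trapezoid between P_s and P* out to Q_t plus the triangle from Q_t to Q*: change in PS = 138.24 - 682.6667 = -544.4267.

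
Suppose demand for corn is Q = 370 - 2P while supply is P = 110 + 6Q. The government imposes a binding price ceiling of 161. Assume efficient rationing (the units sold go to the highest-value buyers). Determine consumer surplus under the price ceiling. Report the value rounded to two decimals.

185.94

Rewriting demand in inverse form: P = 185 - 0.5Q.
Free-market equilibrium: 185 - 0.5Q = 110 + 6Q gives Q* = 11.5385, P* = 179.2308.
At the ceiling price 161, quantity supplied is (161 - 110)/6 = 8.5; supply is the short side, so Q = 8.5 trades at P = 161.
The demand price at Q = 8.5 is 180.75. CS is the trapezoid between demand and 161 over [0, 8.5]: (1/2)[(185 - 161) + (180.75 - 161)](8.5) = 185.9375.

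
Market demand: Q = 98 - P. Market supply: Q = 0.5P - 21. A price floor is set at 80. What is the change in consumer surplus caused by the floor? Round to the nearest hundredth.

Rewriting demand in inverse form: P = 98 - Q.
Rewriting supply in inverse form: P = 42 + 2Q.
Without the control, 98 - Q = 42 + 2Q so Q* = 18.6667 and P* = 79.3333.
At the floor price 80, quantity demanded is (98 - 80)/1 = 18; demand is the short side, so Q = 18 trades at P = 80.
CS goes from (1/2)(18.6667)(18.6667) = 174.2222 to 162 (computed as (98 - 80)(18) - (1/2)(1)(18)^2), a change of -12.2222.

-12.22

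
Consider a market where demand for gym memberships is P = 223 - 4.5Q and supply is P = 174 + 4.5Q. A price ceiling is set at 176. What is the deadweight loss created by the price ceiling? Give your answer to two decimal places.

Without the control, 223 - 4.5Q = 174 + 4.5Q so Q* = 5.4444 and P* = 198.5.
At the ceiling price 176, quantity supplied is (176 - 174)/4.5 = 0.4444; supply is the short side, so Q = 0.4444 trades at P = 176.
The lost-trades triangle has base Q* - 0.4444 = 5 and height equal to the gap between the curves at Q = 0.4444, which is 221 - 176 = 45. DWL = (1/2)(5)(45) = 112.5.

112.50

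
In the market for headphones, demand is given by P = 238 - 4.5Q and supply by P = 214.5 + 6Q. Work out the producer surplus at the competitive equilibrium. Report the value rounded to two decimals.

15.03

Equilibrium: 238 - 4.5Q = 214.5 + 6Q, so Q* = 2.2381 and P* = 227.9286.
The supply curve's price intercept is 214.5, so PS = (1/2)(Q*)(P* - 214.5) = (1/2)(2.2381)(13.4286) = 15.0272.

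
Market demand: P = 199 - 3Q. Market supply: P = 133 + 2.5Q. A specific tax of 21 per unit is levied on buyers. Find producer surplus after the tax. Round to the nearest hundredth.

83.68

Pre-tax equilibrium: 199 - 3Q = 133 + 2.5Q gives Q* = 12, P* = 163.
With the tax, buyers' net willingness to pay falls by 21: (199 - 21) - 3Q = 133 + 2.5Q, so Q_t = 8.1818. Buyers pay P_b = 174.4545; sellers receive P_s = P_b - 21 = 153.4545.
PS = (1/2)(Q_t)(P_s - 133) = (1/2)(8.1818)(20.4545) = 83.6777.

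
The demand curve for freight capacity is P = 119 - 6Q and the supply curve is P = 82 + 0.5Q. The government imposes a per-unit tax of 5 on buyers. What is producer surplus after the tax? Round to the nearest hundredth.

6.06

Without the tax, 119 - 6Q = 82 + 0.5Q so Q* = 5.6923 and P* = 84.8462.
A tax on buyers shifts demand down by 5: (119 - 5) - 6Q = 82 + 0.5Q, so Q_t = 4.9231. Buyers pay P_b = 89.4615; sellers receive P_s = P_b - 5 = 84.4615.
Producer surplus is the triangle above supply below P_s: (1/2)(4.9231)(84.4615 - 82) = 6.0592.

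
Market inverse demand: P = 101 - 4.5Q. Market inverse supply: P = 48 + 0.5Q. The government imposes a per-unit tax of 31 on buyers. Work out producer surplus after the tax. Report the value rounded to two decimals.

Without the tax, 101 - 4.5Q = 48 + 0.5Q so Q* = 10.6 and P* = 53.3.
A tax on buyers shifts demand down by 31: (101 - 31) - 4.5Q = 48 + 0.5Q, so Q_t = 4.4. Buyers pay P_b = 81.2; sellers receive P_s = P_b - 31 = 50.2.
Producer surplus is the triangle above supply below P_s: (1/2)(4.4)(50.2 - 48) = 4.84.

4.84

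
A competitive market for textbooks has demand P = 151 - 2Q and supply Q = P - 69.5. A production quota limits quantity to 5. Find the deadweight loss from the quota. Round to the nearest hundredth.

737.04

Rewriting supply in inverse form: P = 69.5 + Q.
Unrestricted equilibrium: Q* = (151 - 69.5)/(2 + 1) = 27.1667.
At Q = 5 the demand price is 151 - 2(5) = 141 and the supply price is 69.5 + (5) = 74.5.
Deadweight loss is the triangle between the curves from 5 to 27.1667: (1/2)(141 - 74.5)(27.1667 - 5) = 737.0417.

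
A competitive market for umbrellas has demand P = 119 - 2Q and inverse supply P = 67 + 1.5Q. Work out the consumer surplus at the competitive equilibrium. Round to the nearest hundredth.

220.73

Setting demand equal to supply, 52 = 3.5Q, so Q* = 14.8571 and P* = 89.2857.
The demand choke price is 119, so CS = (1/2)(Q*)(119 - P*) = (1/2)(14.8571)(29.7143) = 220.7347.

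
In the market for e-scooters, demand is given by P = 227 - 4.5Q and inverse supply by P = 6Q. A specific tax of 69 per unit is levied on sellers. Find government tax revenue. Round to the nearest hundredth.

1038.29

Without the tax, 227 - 4.5Q = 6Q so Q* = 21.619 and P* = 129.7143.
A tax on sellers shifts supply up by 69: 227 - 4.5Q = 6Q + 69, so Q_t = 15.0476. Buyers pay P_b = 159.2857; sellers receive P_s = P_b - 69 = 90.2857.
Tax revenue = t x Q_t = 69 x 15.0476 = 1038.2857.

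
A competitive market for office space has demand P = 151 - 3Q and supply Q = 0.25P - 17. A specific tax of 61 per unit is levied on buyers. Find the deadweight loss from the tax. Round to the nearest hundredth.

Rewriting supply in inverse form: P = 68 + 4Q.
Pre-tax equilibrium: 151 - 3Q = 68 + 4Q gives Q* = 11.8571, P* = 115.4286.
With the tax, buyers' net willingness to pay falls by 61: (151 - 61) - 3Q = 68 + 4Q, so Q_t = 3.1429. Buyers pay P_b = 141.5714; sellers receive P_s = P_b - 61 = 80.5714.
Deadweight loss is the triangle between the curves from Q_t to Q*: (1/2)(11.8571 - 3.1429)(61) = 265.7857.

265.79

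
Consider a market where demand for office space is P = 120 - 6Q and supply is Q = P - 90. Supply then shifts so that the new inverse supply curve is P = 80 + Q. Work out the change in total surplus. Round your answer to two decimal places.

Rewriting supply in inverse form: P = 90 + Q.
Initial equilibrium: Q_0 = 4.2857, P_0 = 94.2857; CS_0 = (1/2)(4.2857)(25.7143) = 55.102, PS_0 = (1/2)(4.2857)(4.2857) = 9.1837.
New equilibrium: 120 - 6Q = 80 + Q gives Q_1 = 5.7143, P_1 = 85.7143; CS_1 = 97.9592, PS_1 = 16.3265.
Change in total surplus = (97.9592 + 16.3265) - (55.102 + 9.1837) = 50.

50.00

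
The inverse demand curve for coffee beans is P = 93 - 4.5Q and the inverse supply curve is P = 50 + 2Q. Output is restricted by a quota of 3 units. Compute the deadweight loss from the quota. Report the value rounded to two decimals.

Unrestricted equilibrium: Q* = (93 - 50)/(4.5 + 2) = 6.6154.
At Q = 3 the demand price is 93 - 4.5(3) = 79.5 and the supply price is 50 + 2(3) = 56.
Deadweight loss is the triangle between the curves from 3 to 6.6154: (1/2)(79.5 - 56)(6.6154 - 3) = 42.4808.

42.48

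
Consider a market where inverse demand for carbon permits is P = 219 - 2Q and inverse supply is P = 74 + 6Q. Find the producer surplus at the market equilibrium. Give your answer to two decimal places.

Set 219 - 2Q = 74 + 6Q, which gives 145 = 8Q, so Q* = 18.125 and P* = 219 - 2(18.125) = 182.75.
The supply curve's price intercept is 74, so PS = (1/2)(Q*)(P* - 74) = (1/2)(18.125)(108.75) = 985.5469.

985.55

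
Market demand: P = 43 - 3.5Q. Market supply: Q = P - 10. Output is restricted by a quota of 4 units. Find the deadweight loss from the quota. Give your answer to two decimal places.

Rewriting supply in inverse form: P = 10 + Q.
Without the quota, 43 - 3.5Q = 10 + Q gives Q* = 7.3333.
At Q = 4 the demand price is 43 - 3.5(4) = 29 and the supply price is 10 + (4) = 14.
Deadweight loss is the triangle between the curves from 4 to 7.3333: (1/2)(29 - 14)(7.3333 - 4) = 25.

25.00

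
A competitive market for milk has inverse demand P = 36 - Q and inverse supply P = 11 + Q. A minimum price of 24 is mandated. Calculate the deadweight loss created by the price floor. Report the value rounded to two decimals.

Without the control, 36 - Q = 11 + Q so Q* = 12.5 and P* = 23.5.
At P = 24, buyers demand (36 - 24)/1 = 12 while sellers would supply more, so the quantity traded is 12 at price 24.
At Q = 12 the demand price is 24 and the supply price is 23. Deadweight loss is the triangle between the curves from 12 to 12.5: (1/2)(24 - 23)(12.5 - 12) = 0.25.

0.25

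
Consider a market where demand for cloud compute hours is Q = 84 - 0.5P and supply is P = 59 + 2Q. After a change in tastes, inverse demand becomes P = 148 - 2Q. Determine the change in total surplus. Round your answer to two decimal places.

-495.00

Rewriting demand in inverse form: P = 168 - 2Q.
Initial equilibrium: Q_0 = 27.25, P_0 = 113.5; CS_0 = (1/2)(27.25)(54.5) = 742.5625, PS_0 = (1/2)(27.25)(54.5) = 742.5625.
New equilibrium: 148 - 2Q = 59 + 2Q gives Q_1 = 22.25, P_1 = 103.5; CS_1 = 495.0625, PS_1 = 495.0625.
Change in total surplus = (495.0625 + 495.0625) - (742.5625 + 742.5625) = -495.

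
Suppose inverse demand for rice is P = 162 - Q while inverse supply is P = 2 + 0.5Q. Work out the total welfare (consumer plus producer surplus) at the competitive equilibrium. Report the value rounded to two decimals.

Setting demand equal to supply, 160 = 1.5Q, so Q* = 106.6667 and P* = 55.3333.
Total surplus is the full triangle between the curves from 0 to Q*: (1/2)(106.6667)(162 - 2) = 8533.3333.

8533.33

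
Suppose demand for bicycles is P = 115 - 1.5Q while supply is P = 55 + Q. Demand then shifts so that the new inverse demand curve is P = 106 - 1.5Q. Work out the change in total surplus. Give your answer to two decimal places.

-199.80

Initial equilibrium: Q_0 = 24, P_0 = 79; CS_0 = (1/2)(24)(36) = 432, PS_0 = (1/2)(24)(24) = 288.
New equilibrium: 106 - 1.5Q = 55 + Q gives Q_1 = 20.4, P_1 = 75.4; CS_1 = 312.12, PS_1 = 208.08.
Change in total surplus = (312.12 + 208.08) - (432 + 288) = -199.8.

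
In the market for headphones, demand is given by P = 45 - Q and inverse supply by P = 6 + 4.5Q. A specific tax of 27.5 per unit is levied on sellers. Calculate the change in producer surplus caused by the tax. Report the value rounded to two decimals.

-103.30

Pre-tax equilibrium: 45 - Q = 6 + 4.5Q gives Q* = 7.0909, P* = 37.9091.
With the tax, sellers need 27.5 more per unit: 45 - Q = 6 + 4.5Q + 27.5, so Q_t = 2.0909. Buyers pay P_b = 42.9091; sellers receive P_s = P_b - 27.5 = 15.4091.
PS falls from (1/2)(7.0909)(31.9091) = 113.1322 to (1/2)(2.0909)(9.4091) = 9.8368, a change of -103.2955.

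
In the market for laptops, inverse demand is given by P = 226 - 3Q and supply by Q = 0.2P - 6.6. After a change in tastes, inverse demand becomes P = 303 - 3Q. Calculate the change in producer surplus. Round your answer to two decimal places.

Rewriting supply in inverse form: P = 33 + 5Q.
Initial equilibrium: Q_0 = 24.125, P_0 = 153.625; CS_0 = (1/2)(24.125)(72.375) = 873.0234, PS_0 = (1/2)(24.125)(120.625) = 1455.0391.
New equilibrium: 303 - 3Q = 33 + 5Q gives Q_1 = 33.75, P_1 = 201.75; CS_1 = 1708.5938, PS_1 = 2847.6562.
Change in producer surplus = 2847.6562 - 1455.0391 = 1392.6172.

1392.62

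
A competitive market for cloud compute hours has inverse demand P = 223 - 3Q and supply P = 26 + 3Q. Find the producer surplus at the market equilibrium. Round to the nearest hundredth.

Equilibrium: 223 - 3Q = 26 + 3Q, so Q* = 32.8333 and P* = 124.5.
Producer surplus is the triangle above supply below P*: (1/2)(32.8333)(124.5 - 26) = (1/2)(32.8333)(98.5) = 1617.0417.

1617.04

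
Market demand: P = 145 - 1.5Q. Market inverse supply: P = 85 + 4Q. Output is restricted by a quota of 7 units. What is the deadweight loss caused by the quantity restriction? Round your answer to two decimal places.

42.02

Unrestricted equilibrium: Q* = (145 - 85)/(1.5 + 4) = 10.9091.
At Q = 7 the demand price is 145 - 1.5(7) = 134.5 and the supply price is 85 + 4(7) = 113.
Deadweight loss is the triangle between the curves from 7 to 10.9091: (1/2)(134.5 - 113)(10.9091 - 7) = 42.0227.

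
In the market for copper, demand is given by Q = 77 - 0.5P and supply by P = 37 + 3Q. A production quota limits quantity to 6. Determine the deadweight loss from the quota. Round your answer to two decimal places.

Rewriting demand in inverse form: P = 154 - 2Q.
Unrestricted equilibrium: Q* = (154 - 37)/(2 + 3) = 23.4.
At Q = 6 the demand price is 154 - 2(6) = 142 and the supply price is 37 + 3(6) = 55.
Deadweight loss is the triangle between the curves from 6 to 23.4: (1/2)(142 - 55)(23.4 - 6) = 756.9.

756.90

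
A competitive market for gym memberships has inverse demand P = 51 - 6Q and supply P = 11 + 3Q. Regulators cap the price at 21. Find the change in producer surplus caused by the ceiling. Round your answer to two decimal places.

Without the control, 51 - 6Q = 11 + 3Q so Q* = 4.4444 and P* = 24.3333.
At the ceiling price 21, quantity supplied is (21 - 11)/3 = 3.3333; supply is the short side, so Q = 3.3333 trades at P = 21.
PS goes from (1/2)(4.4444)(13.3333) = 29.6296 to 16.6667 (computed as (21 - 11)(3.3333) - (1/2)(3)(3.3333)^2), a change of -12.963.

-12.96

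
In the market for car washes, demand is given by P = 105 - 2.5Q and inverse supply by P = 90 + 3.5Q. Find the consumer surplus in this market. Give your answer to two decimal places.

7.81

Equilibrium: 105 - 2.5Q = 90 + 3.5Q, so Q* = 2.5 and P* = 98.75.
The demand choke price is 105, so CS = (1/2)(Q*)(105 - P*) = (1/2)(2.5)(6.25) = 7.8125.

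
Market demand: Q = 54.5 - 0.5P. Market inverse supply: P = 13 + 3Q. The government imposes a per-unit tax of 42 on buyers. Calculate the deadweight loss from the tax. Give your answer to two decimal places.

176.40

Rewriting demand in inverse form: P = 109 - 2Q.
Without the tax, 109 - 2Q = 13 + 3Q so Q* = 19.2 and P* = 70.6.
A tax on buyers shifts demand down by 42: (109 - 42) - 2Q = 13 + 3Q, so Q_t = 10.8. Buyers pay P_b = 87.4; sellers receive P_s = P_b - 42 = 45.4.
Deadweight loss is the triangle between the curves from Q_t to Q*: (1/2)(19.2 - 10.8)(42) = 176.4.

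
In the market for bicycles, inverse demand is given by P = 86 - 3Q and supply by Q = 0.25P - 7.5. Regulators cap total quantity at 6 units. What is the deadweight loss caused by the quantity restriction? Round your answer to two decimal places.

Rewriting supply in inverse form: P = 30 + 4Q.
Without the quota, 86 - 3Q = 30 + 4Q gives Q* = 8.
At Q = 6 the demand price is 86 - 3(6) = 68 and the supply price is 30 + 4(6) = 54.
DWL = (1/2)(gap between curves at 6) x (Q* - 6) = (1/2)(14)(2) = 14.

14.00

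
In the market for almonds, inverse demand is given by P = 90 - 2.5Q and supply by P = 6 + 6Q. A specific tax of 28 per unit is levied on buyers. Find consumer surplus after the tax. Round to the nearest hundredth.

Without the tax, 90 - 2.5Q = 6 + 6Q so Q* = 9.8824 and P* = 65.2941.
A tax on buyers shifts demand down by 28: (90 - 28) - 2.5Q = 6 + 6Q, so Q_t = 6.5882. Buyers pay P_b = 73.5294; sellers receive P_s = P_b - 28 = 45.5294.
Consumer surplus is the triangle under demand above P_b: (1/2)(6.5882)(90 - 73.5294) = 54.2561.

54.26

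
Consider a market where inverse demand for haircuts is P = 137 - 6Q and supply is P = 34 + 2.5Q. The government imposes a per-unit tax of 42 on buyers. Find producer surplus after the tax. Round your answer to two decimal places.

64.38

Without the tax, 137 - 6Q = 34 + 2.5Q so Q* = 12.1176 and P* = 64.2941.
With the tax, buyers' net willingness to pay falls by 42: (137 - 42) - 6Q = 34 + 2.5Q, so Q_t = 7.1765. Buyers pay P_b = 93.9412; sellers receive P_s = P_b - 42 = 51.9412.
PS = (1/2)(Q_t)(P_s - 34) = (1/2)(7.1765)(17.9412) = 64.3772.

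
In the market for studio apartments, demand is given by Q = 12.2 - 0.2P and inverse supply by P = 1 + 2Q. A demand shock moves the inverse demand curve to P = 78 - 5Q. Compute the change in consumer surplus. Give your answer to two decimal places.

Rewriting demand in inverse form: P = 61 - 5Q.
Initial equilibrium: Q_0 = 8.5714, P_0 = 18.1429; CS_0 = (1/2)(8.5714)(42.8571) = 183.6735, PS_0 = (1/2)(8.5714)(17.1429) = 73.4694.
New equilibrium: 78 - 5Q = 1 + 2Q gives Q_1 = 11, P_1 = 23; CS_1 = 302.5, PS_1 = 121.
Change in consumer surplus = 302.5 - 183.6735 = 118.8265.

118.83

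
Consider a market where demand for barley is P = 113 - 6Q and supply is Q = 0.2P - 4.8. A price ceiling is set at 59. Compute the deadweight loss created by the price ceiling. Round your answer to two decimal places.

Rewriting supply in inverse form: P = 24 + 5Q.
Free-market equilibrium: 113 - 6Q = 24 + 5Q gives Q* = 8.0909, P* = 64.4545.
At P = 59, sellers supply (59 - 24)/5 = 7 while buyers want more, so the quantity traded is 7 at price 59.
The lost-trades triangle has base Q* - 7 = 1.0909 and height equal to the gap between the curves at Q = 7, which is 71 - 59 = 12. DWL = (1/2)(1.0909)(12) = 6.5455.

6.55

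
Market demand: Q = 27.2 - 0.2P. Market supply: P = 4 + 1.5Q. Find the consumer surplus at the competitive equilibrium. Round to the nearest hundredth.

1031.01

Rewriting demand in inverse form: P = 136 - 5Q.
Setting demand equal to supply, 132 = 6.5Q, so Q* = 20.3077 and P* = 34.4615.
The demand choke price is 136, so CS = (1/2)(Q*)(136 - P*) = (1/2)(20.3077)(101.5385) = 1031.0059.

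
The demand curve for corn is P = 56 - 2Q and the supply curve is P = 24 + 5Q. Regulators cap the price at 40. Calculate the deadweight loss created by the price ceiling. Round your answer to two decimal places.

Without the control, 56 - 2Q = 24 + 5Q so Q* = 4.5714 and P* = 46.8571.
At the ceiling price 40, quantity supplied is (40 - 24)/5 = 3.2; supply is the short side, so Q = 3.2 trades at P = 40.
At Q = 3.2 the demand price is 49.6 and the supply price is 40. Deadweight loss is the triangle between the curves from 3.2 to 4.5714: (1/2)(49.6 - 40)(4.5714 - 3.2) = 6.5829.

6.58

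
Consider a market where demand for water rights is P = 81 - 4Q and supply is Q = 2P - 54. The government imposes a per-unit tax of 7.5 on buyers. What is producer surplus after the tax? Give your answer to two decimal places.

Rewriting supply in inverse form: P = 27 + 0.5Q.
Without the tax, 81 - 4Q = 27 + 0.5Q so Q* = 12 and P* = 33.
A tax on buyers shifts demand down by 7.5: (81 - 7.5) - 4Q = 27 + 0.5Q, so Q_t = 10.3333. Buyers pay P_b = 39.6667; sellers receive P_s = P_b - 7.5 = 32.1667.
PS = (1/2)(Q_t)(P_s - 27) = (1/2)(10.3333)(5.1667) = 26.6944.

26.69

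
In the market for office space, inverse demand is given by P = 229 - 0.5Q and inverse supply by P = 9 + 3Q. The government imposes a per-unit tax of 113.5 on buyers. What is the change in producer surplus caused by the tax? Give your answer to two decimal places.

Without the tax, 229 - 0.5Q = 9 + 3Q so Q* = 62.8571 and P* = 197.5714.
With the tax, buyers' net willingness to pay falls by 113.5: (229 - 113.5) - 0.5Q = 9 + 3Q, so Q_t = 30.4286. Buyers pay P_b = 213.7857; sellers receive P_s = P_b - 113.5 = 100.2857.
Producers lose the trapezoid between P_s and P* out to Q_t plus the triangle from Q_t to Q*: change in PS = 1388.8469 - 5926.5306 = -4537.6837.

-4537.68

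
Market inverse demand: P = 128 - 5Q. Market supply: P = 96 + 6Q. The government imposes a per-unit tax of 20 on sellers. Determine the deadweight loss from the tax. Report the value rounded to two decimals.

Without the tax, 128 - 5Q = 96 + 6Q so Q* = 2.9091 and P* = 113.4545.
With the tax, sellers need 20 more per unit: 128 - 5Q = 96 + 6Q + 20, so Q_t = 1.0909. Buyers pay P_b = 122.5455; sellers receive P_s = P_b - 20 = 102.5455.
Deadweight loss is the triangle between the curves from Q_t to Q*: (1/2)(2.9091 - 1.0909)(20) = 18.1818.

18.18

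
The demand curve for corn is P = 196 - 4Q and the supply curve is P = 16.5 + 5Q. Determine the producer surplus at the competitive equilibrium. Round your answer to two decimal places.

Set 196 - 4Q = 16.5 + 5Q, which gives 179.5 = 9Q, so Q* = 19.9444 and P* = 196 - 4(19.9444) = 116.2222.
PS is the area between P* and the supply curve from 0 to Q*: (1/2)(19.9444)(99.7222) = 994.4522.

994.45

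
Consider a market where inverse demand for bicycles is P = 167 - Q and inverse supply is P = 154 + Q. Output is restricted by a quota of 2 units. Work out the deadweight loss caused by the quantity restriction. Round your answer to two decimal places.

Without the quota, 167 - Q = 154 + Q gives Q* = 6.5.
At Q = 2 the demand price is 167 - (2) = 165 and the supply price is 154 + (2) = 156.
Deadweight loss is the triangle between the curves from 2 to 6.5: (1/2)(165 - 156)(6.5 - 2) = 20.25.

20.25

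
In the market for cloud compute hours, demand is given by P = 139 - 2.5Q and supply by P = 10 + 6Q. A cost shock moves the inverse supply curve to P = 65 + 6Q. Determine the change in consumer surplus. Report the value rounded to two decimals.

Initial equilibrium: Q_0 = 15.1765, P_0 = 101.0588; CS_0 = (1/2)(15.1765)(37.9412) = 287.9066, PS_0 = (1/2)(15.1765)(91.0588) = 690.9758.
New equilibrium: 139 - 2.5Q = 65 + 6Q gives Q_1 = 8.7059, P_1 = 117.2353; CS_1 = 94.7405, PS_1 = 227.3772.
Change in consumer surplus = 94.7405 - 287.9066 = -193.1661.

-193.17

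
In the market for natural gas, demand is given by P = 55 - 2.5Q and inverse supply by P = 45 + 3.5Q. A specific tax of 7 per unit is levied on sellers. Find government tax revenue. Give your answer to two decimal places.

3.50

Without the tax, 55 - 2.5Q = 45 + 3.5Q so Q* = 1.6667 and P* = 50.8333.
With the tax, sellers need 7 more per unit: 55 - 2.5Q = 45 + 3.5Q + 7, so Q_t = 0.5. Buyers pay P_b = 53.75; sellers receive P_s = P_b - 7 = 46.75.
Revenue is the tax times quantity traded: 7 x 0.5 = 3.5.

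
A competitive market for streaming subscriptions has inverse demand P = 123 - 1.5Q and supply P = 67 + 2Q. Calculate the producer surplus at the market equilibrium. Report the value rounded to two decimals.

256.00

Set 123 - 1.5Q = 67 + 2Q, which gives 56 = 3.5Q, so Q* = 16 and P* = 123 - 1.5(16) = 99.
PS is the area between P* and the supply curve from 0 to Q*: (1/2)(16)(32) = 256.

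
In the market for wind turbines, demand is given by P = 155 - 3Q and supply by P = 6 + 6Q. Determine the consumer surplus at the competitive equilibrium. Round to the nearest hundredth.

411.13

Setting demand equal to supply, 149 = 9Q, so Q* = 16.5556 and P* = 105.3333.
The demand choke price is 155, so CS = (1/2)(Q*)(155 - P*) = (1/2)(16.5556)(49.6667) = 411.1296.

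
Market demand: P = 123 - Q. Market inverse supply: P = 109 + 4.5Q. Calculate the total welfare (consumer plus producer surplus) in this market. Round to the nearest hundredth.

Setting demand equal to supply, 14 = 5.5Q, so Q* = 2.5455 and P* = 120.4545.
Total surplus is the full triangle between the curves from 0 to Q*: (1/2)(2.5455)(123 - 109) = 17.8182.

17.82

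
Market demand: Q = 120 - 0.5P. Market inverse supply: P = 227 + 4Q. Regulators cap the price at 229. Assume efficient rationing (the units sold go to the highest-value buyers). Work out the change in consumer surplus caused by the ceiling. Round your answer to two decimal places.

Rewriting demand in inverse form: P = 240 - 2Q.
Without the control, 240 - 2Q = 227 + 4Q so Q* = 2.1667 and P* = 235.6667.
At the ceiling price 229, quantity supplied is (229 - 227)/4 = 0.5; supply is the short side, so Q = 0.5 trades at P = 229.
CS goes from (1/2)(2.1667)(4.3333) = 4.6944 to 5.25 (computed as (240 - 229)(0.5) - (1/2)(2)(0.5)^2), a change of 0.5556.

0.56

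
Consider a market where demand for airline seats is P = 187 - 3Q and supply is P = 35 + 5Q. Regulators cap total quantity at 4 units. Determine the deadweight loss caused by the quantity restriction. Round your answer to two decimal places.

Without the quota, 187 - 3Q = 35 + 5Q gives Q* = 19.
At Q = 4 the demand price is 187 - 3(4) = 175 and the supply price is 35 + 5(4) = 55.
DWL = (1/2)(gap between curves at 4) x (Q* - 4) = (1/2)(120)(15) = 900.

900.00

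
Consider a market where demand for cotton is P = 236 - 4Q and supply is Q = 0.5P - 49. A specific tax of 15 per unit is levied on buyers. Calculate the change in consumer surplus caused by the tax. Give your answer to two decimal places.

-217.50

Rewriting supply in inverse form: P = 98 + 2Q.
Pre-tax equilibrium: 236 - 4Q = 98 + 2Q gives Q* = 23, P* = 144.
A tax on buyers shifts demand down by 15: (236 - 15) - 4Q = 98 + 2Q, so Q_t = 20.5. Buyers pay P_b = 154; sellers receive P_s = P_b - 15 = 139.
Consumers lose the trapezoid between P* and P_b out to Q_t plus the triangle from Q_t to Q*: change in CS = 840.5 - 1058 = -217.5.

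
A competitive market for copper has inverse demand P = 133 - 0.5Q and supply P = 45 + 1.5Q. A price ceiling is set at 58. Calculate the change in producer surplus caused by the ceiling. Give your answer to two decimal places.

-1395.67

Without the control, 133 - 0.5Q = 45 + 1.5Q so Q* = 44 and P* = 111.
At the ceiling price 58, quantity supplied is (58 - 45)/1.5 = 8.6667; supply is the short side, so Q = 8.6667 trades at P = 58.
PS goes from (1/2)(44)(66) = 1452 to 56.3333 (computed as (58 - 45)(8.6667) - (1/2)(1.5)(8.6667)^2), a change of -1395.6667.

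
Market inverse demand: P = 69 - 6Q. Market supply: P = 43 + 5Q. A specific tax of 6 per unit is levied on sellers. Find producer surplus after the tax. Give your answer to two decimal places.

Pre-tax equilibrium: 69 - 6Q = 43 + 5Q gives Q* = 2.3636, P* = 54.8182.
A tax on sellers shifts supply up by 6: 69 - 6Q = 43 + 5Q + 6, so Q_t = 1.8182. Buyers pay P_b = 58.0909; sellers receive P_s = P_b - 6 = 52.0909.
PS = (1/2)(Q_t)(P_s - 43) = (1/2)(1.8182)(9.0909) = 8.2645.

8.26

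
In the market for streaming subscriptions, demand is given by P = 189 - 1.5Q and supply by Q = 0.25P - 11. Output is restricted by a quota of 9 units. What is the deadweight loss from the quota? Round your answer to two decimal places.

Rewriting supply in inverse form: P = 44 + 4Q.
Unrestricted equilibrium: Q* = (189 - 44)/(1.5 + 4) = 26.3636.
At Q = 9 the demand price is 189 - 1.5(9) = 175.5 and the supply price is 44 + 4(9) = 80.
DWL = (1/2)(gap between curves at 9) x (Q* - 9) = (1/2)(95.5)(17.3636) = 829.1136.

829.11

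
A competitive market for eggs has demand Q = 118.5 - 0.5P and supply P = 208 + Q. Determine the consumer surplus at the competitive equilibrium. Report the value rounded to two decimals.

Rewriting demand in inverse form: P = 237 - 2Q.
Set 237 - 2Q = 208 + Q, which gives 29 = 3Q, so Q* = 9.6667 and P* = 237 - 2(9.6667) = 217.6667.
Consumer surplus is the triangle under demand above P*: (1/2)(9.6667)(237 - 217.6667) = (1/2)(9.6667)(19.3333) = 93.4444.

93.44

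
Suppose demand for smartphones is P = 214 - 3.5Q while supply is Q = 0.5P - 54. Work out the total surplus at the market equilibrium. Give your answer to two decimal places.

Rewriting supply in inverse form: P = 108 + 2Q.
Equilibrium: 214 - 3.5Q = 108 + 2Q, so Q* = 19.2727 and P* = 146.5455.
CS = (1/2)(19.2727)(67.4545) = 650.0165 and PS = (1/2)(19.2727)(38.5455) = 371.438, so total surplus = 1021.4545.

1021.45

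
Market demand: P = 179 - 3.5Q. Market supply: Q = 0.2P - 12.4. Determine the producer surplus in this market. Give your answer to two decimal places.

Rewriting supply in inverse form: P = 62 + 5Q.
Equilibrium: 179 - 3.5Q = 62 + 5Q, so Q* = 13.7647 and P* = 130.8235.
Producer surplus is the triangle above supply below P*: (1/2)(13.7647)(130.8235 - 62) = (1/2)(13.7647)(68.8235) = 473.6678.

473.67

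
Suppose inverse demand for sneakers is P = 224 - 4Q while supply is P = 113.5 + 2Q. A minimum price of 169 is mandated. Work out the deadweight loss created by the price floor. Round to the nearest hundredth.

Free-market equilibrium: 224 - 4Q = 113.5 + 2Q gives Q* = 18.4167, P* = 150.3333.
At P = 169, buyers demand (224 - 169)/4 = 13.75 while sellers would supply more, so the quantity traded is 13.75 at price 169.
At Q = 13.75 the demand price is 169 and the supply price is 141. Deadweight loss is the triangle between the curves from 13.75 to 18.4167: (1/2)(169 - 141)(18.4167 - 13.75) = 65.3333.

65.33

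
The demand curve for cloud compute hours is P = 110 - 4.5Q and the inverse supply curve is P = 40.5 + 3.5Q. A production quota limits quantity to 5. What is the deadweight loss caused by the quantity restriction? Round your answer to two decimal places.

54.39

Without the quota, 110 - 4.5Q = 40.5 + 3.5Q gives Q* = 8.6875.
At Q = 5 the demand price is 110 - 4.5(5) = 87.5 and the supply price is 40.5 + 3.5(5) = 58.
DWL = (1/2)(gap between curves at 5) x (Q* - 5) = (1/2)(29.5)(3.6875) = 54.3906.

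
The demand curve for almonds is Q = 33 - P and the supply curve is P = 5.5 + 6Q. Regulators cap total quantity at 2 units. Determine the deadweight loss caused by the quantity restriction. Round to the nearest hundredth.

13.02

Rewriting demand in inverse form: P = 33 - Q.
Without the quota, 33 - Q = 5.5 + 6Q gives Q* = 3.9286.
At Q = 2 the demand price is 33 - (2) = 31 and the supply price is 5.5 + 6(2) = 17.5.
Deadweight loss is the triangle between the curves from 2 to 3.9286: (1/2)(31 - 17.5)(3.9286 - 2) = 13.0179.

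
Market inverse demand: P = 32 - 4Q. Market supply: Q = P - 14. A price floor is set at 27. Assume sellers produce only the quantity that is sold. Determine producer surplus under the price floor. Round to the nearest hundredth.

15.47

Rewriting supply in inverse form: P = 14 + Q.
Free-market equilibrium: 32 - 4Q = 14 + Q gives Q* = 3.6, P* = 17.6.
At the floor price 27, quantity demanded is (32 - 27)/4 = 1.25; demand is the short side, so Q = 1.25 trades at P = 27.
The supply price at Q = 1.25 is 15.25. PS is the trapezoid between 27 and supply over [0, 1.25]: (1/2)[(27 - 14) + (27 - 15.25)](1.25) = 15.4688.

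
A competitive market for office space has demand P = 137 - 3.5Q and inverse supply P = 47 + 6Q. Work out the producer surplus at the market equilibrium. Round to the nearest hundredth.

269.25

Set 137 - 3.5Q = 47 + 6Q, which gives 90 = 9.5Q, so Q* = 9.4737 and P* = 137 - 3.5(9.4737) = 103.8421.
The supply curve's price intercept is 47, so PS = (1/2)(Q*)(P* - 47) = (1/2)(9.4737)(56.8421) = 269.2521.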